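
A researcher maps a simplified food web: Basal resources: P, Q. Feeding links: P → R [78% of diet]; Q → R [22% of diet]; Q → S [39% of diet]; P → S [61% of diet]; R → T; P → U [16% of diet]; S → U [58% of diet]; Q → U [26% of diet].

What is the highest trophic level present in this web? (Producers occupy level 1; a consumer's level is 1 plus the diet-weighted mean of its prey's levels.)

R: 1 + (0.78×1 + 0.22×1) = 2
S: 1 + (0.39×1 + 0.61×1) = 2
T: 1 + 2 = 3
U: 1 + (0.16×1 + 0.58×2 + 0.26×1) = 2.58

3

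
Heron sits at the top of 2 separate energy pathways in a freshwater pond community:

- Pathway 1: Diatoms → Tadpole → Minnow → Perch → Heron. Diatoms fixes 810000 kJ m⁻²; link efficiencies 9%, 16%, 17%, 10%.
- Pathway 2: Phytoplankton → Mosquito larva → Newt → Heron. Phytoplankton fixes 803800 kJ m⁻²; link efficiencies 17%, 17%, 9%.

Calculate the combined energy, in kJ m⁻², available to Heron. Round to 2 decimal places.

2288.97 kJ m⁻²

Pathway 1: 810000 × 0.09 × 0.16 × 0.17 × 0.1 = 198.288 kJ m⁻²
Pathway 2: 803800 × 0.17 × 0.17 × 0.09 = 2090.6838 kJ m⁻²
Total at Heron: 198.288 + 2090.6838 = 2288.9718 kJ m⁻²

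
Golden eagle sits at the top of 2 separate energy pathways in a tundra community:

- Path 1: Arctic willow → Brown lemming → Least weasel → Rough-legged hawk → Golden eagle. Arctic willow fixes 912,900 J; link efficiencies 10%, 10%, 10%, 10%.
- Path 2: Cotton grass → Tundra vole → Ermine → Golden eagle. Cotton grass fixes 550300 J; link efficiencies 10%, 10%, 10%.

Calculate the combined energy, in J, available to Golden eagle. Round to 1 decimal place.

641.6 J

Path 1: 912900 × 0.1 × 0.1 × 0.1 × 0.1 = 91.29 J
Path 2: 550300 × 0.1 × 0.1 × 0.1 = 550.3 J
Total at Golden eagle: 91.29 + 550.3 = 641.59 J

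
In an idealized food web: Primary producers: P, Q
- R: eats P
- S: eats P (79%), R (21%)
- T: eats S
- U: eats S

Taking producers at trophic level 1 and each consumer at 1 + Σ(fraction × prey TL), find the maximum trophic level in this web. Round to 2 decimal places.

R: 1 + 1 = 2
S: 1 + (0.79×1 + 0.21×2) = 2.21
T: 1 + 2.21 = 3.21
U: 1 + 2.21 = 3.21

3.21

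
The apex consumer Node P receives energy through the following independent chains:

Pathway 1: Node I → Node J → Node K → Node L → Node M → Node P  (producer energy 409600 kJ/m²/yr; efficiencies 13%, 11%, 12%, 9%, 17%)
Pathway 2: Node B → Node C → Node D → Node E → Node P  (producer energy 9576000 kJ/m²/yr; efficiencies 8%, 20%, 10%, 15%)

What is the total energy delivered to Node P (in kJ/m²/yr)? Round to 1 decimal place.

2309.0 kJ/m²/yr

Pathway 1: 409600 × 0.13 × 0.11 × 0.12 × 0.09 × 0.17 = 10.75396608 kJ/m²/yr
Pathway 2: 9576000 × 0.08 × 0.2 × 0.1 × 0.15 = 2298.24 kJ/m²/yr
Total at Node P: 10.75396608 + 2298.24 = 2308.99396608 kJ/m²/yr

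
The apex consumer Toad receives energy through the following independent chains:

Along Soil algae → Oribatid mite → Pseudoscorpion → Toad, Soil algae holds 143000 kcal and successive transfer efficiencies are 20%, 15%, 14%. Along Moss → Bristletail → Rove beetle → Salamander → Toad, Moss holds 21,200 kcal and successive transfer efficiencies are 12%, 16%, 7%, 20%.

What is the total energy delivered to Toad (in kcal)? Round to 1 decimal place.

Via Soil algae: 143000 × 0.2 × 0.15 × 0.14 = 600.6 kcal
Via Moss: 21200 × 0.12 × 0.16 × 0.07 × 0.2 = 5.69856 kcal
Total at Toad: 600.6 + 5.69856 = 606.29856 kcal

606.3 kcal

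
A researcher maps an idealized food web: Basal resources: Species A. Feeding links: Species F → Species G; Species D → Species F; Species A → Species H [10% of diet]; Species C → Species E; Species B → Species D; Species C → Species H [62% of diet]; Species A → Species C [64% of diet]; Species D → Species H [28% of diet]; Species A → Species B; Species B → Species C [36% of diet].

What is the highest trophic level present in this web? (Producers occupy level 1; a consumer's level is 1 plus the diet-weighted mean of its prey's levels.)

5

Species B: 1 + 1 = 2
Species C: 1 + (0.64×1 + 0.36×2) = 2.36
Species D: 1 + 2 = 3
Species E: 1 + 2.36 = 3.36
Species F: 1 + 3 = 4
Species G: 1 + 4 = 5
Species H: 1 + (0.28×3 + 0.1×1 + 0.62×2.36) = 3.4032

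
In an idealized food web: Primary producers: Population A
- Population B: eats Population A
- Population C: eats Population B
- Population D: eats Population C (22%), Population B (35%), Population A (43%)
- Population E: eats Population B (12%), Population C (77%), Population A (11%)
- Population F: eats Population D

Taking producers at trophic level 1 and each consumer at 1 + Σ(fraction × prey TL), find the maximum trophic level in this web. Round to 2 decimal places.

3.79

Population B: 1 + 1 = 2
Population C: 1 + 2 = 3
Population D: 1 + (0.22×3 + 0.35×2 + 0.43×1) = 2.79
Population E: 1 + (0.12×2 + 0.77×3 + 0.11×1) = 3.66
Population F: 1 + 2.79 = 3.79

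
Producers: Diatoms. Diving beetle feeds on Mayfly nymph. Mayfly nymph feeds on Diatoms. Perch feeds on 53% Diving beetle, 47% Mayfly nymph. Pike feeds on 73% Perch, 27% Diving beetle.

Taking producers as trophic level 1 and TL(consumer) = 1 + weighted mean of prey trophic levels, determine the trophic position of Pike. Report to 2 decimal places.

4.39

Mayfly nymph: 1 + 1 = 2
Diving beetle: 1 + 2 = 3
Perch: 1 + (0.53×3 + 0.47×2) = 3.53
Pike: 1 + (0.73×3.53 + 0.27×3) = 4.3869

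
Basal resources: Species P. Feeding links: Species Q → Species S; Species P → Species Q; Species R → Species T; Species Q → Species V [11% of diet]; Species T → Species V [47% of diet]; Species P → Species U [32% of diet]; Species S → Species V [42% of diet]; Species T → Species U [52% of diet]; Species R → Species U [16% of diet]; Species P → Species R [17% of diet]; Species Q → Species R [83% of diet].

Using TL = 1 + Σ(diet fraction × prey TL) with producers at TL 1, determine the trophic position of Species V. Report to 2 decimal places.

4.28

Species Q: 1 + 1 = 2
Species R: 1 + (0.17×1 + 0.83×2) = 2.83
Species S: 1 + 2 = 3
Species T: 1 + 2.83 = 3.83
Species U: 1 + (0.52×3.83 + 0.16×2.83 + 0.32×1) = 3.7644
Species V: 1 + (0.11×2 + 0.42×3 + 0.47×3.83) = 4.2801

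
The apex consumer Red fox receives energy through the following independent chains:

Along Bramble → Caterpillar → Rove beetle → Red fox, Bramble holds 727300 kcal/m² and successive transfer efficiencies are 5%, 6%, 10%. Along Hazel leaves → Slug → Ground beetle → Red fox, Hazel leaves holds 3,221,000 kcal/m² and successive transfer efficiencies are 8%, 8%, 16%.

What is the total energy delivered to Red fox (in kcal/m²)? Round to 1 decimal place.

Via Bramble: 727300 × 0.05 × 0.06 × 0.1 = 218.19 kcal/m²
Via Hazel leaves: 3221000 × 0.08 × 0.08 × 0.16 = 3298.304 kcal/m²
Total at Red fox: 218.19 + 3298.304 = 3516.494 kcal/m²

3516.5 kcal/m²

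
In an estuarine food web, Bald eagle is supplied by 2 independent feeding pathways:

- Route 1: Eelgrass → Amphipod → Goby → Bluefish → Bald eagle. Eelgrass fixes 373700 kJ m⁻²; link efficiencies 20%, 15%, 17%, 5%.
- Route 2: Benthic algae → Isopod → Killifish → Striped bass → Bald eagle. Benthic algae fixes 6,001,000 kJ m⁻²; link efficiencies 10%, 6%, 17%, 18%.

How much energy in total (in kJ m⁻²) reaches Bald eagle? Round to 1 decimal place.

1197.1 kJ m⁻²

Route 1: 373700 × 0.2 × 0.15 × 0.17 × 0.05 = 95.2935 kJ m⁻²
Route 2: 6001000 × 0.1 × 0.06 × 0.17 × 0.18 = 1101.7836 kJ m⁻²
Total at Bald eagle: 95.2935 + 1101.7836 = 1197.0771 kJ m⁻²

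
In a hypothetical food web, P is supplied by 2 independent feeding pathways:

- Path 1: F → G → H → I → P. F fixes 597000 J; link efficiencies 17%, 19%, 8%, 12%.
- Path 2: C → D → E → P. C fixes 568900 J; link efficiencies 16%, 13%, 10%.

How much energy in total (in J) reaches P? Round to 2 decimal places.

Path 1: 597000 × 0.17 × 0.19 × 0.08 × 0.12 = 185.11776 J
Path 2: 568900 × 0.16 × 0.13 × 0.1 = 1183.312 J
Total at P: 185.11776 + 1183.312 = 1368.42976 J

1368.43 J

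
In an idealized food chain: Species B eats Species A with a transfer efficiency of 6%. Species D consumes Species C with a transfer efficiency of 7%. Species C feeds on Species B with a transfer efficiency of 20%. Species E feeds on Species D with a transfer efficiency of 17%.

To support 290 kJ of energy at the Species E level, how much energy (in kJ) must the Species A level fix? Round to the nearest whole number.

2030812 kJ

Cumulative transfer efficiency: 0.06 × 0.2 × 0.07 × 0.17 = 0.0001428
Species A energy = 290 / 0.0001428 = 2030812 kJ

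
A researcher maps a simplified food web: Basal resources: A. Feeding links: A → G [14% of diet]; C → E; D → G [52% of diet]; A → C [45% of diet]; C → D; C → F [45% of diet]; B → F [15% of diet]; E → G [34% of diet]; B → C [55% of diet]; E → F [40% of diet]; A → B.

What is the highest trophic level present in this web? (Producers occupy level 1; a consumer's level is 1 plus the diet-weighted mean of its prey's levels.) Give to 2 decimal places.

B: 1 + 1 = 2
C: 1 + (0.45×1 + 0.55×2) = 2.55
D: 1 + 2.55 = 3.55
E: 1 + 2.55 = 3.55
F: 1 + (0.45×2.55 + 0.15×2 + 0.4×3.55) = 3.8675
G: 1 + (0.34×3.55 + 0.52×3.55 + 0.14×1) = 4.193

4.19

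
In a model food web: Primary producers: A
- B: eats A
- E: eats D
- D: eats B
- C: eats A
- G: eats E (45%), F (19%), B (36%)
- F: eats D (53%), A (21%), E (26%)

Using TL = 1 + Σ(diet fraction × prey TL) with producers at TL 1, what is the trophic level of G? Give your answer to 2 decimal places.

4.25

B: 1 + 1 = 2
C: 1 + 1 = 2
D: 1 + 2 = 3
E: 1 + 3 = 4
F: 1 + (0.53×3 + 0.21×1 + 0.26×4) = 3.84
G: 1 + (0.45×4 + 0.19×3.84 + 0.36×2) = 4.2496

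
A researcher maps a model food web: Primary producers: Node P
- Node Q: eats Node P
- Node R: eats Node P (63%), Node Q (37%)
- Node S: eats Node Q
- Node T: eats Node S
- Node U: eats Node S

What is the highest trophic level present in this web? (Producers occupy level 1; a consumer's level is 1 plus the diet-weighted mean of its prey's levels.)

4

Node Q: 1 + 1 = 2
Node R: 1 + (0.63×1 + 0.37×2) = 2.37
Node S: 1 + 2 = 3
Node T: 1 + 3 = 4
Node U: 1 + 3 = 4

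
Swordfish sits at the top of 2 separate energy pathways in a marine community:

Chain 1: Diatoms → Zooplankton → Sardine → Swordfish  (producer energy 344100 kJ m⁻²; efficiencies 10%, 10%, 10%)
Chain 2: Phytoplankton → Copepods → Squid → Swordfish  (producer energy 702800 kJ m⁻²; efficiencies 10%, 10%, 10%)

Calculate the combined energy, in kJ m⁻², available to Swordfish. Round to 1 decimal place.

Chain 1: 344100 × 0.1 × 0.1 × 0.1 = 344.1 kJ m⁻²
Chain 2: 702800 × 0.1 × 0.1 × 0.1 = 702.8 kJ m⁻²
Total at Swordfish: 344.1 + 702.8 = 1046.9 kJ m⁻²

1046.9 kJ m⁻²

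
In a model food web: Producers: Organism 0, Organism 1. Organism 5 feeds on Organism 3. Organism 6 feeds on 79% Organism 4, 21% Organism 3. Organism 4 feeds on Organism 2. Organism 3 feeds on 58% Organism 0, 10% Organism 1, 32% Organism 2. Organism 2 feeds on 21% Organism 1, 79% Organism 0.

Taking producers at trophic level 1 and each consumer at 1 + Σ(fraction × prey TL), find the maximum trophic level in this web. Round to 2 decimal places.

3.86

Organism 2: 1 + (0.21×1 + 0.79×1) = 2
Organism 3: 1 + (0.58×1 + 0.1×1 + 0.32×2) = 2.32
Organism 4: 1 + 2 = 3
Organism 5: 1 + 2.32 = 3.32
Organism 6: 1 + (0.79×3 + 0.21×2.32) = 3.8572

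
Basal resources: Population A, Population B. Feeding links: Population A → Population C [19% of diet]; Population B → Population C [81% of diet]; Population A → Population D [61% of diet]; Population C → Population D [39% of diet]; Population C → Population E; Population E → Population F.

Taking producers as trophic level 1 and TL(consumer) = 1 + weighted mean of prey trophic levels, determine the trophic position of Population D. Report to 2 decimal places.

2.39

Population C: 1 + (0.19×1 + 0.81×1) = 2
Population D: 1 + (0.61×1 + 0.39×2) = 2.39
Population E: 1 + 2 = 3
Population F: 1 + 3 = 4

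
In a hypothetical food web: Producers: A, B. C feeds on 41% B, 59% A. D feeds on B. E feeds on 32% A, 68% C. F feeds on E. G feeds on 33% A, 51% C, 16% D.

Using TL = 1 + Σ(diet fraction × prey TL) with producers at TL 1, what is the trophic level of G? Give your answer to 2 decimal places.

C: 1 + (0.41×1 + 0.59×1) = 2
D: 1 + 1 = 2
E: 1 + (0.32×1 + 0.68×2) = 2.68
F: 1 + 2.68 = 3.68
G: 1 + (0.33×1 + 0.51×2 + 0.16×2) = 2.67

2.67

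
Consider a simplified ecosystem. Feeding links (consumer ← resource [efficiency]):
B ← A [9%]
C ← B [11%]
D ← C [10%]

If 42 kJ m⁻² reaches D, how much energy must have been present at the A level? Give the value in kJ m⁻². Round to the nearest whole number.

42424 kJ m⁻²

Cumulative transfer efficiency: 0.09 × 0.11 × 0.1 = 0.00099
A energy = 42 / 0.00099 = 42424 kJ m⁻²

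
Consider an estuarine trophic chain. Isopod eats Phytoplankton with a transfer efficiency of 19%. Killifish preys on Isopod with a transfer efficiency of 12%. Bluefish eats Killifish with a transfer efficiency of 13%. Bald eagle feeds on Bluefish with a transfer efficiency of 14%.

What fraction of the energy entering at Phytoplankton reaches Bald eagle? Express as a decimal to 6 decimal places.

0.000415

Product of link efficiencies: 0.19 × 0.12 × 0.13 × 0.14 = 0.00041496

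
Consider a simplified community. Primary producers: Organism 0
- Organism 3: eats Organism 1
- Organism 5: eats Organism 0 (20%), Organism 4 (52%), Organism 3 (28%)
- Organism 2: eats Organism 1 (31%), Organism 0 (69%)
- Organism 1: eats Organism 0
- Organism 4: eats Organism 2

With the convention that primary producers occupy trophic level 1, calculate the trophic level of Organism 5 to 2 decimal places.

Organism 1: 1 + 1 = 2
Organism 2: 1 + (0.31×2 + 0.69×1) = 2.31
Organism 3: 1 + 2 = 3
Organism 4: 1 + 2.31 = 3.31
Organism 5: 1 + (0.2×1 + 0.52×3.31 + 0.28×3) = 3.7612

3.76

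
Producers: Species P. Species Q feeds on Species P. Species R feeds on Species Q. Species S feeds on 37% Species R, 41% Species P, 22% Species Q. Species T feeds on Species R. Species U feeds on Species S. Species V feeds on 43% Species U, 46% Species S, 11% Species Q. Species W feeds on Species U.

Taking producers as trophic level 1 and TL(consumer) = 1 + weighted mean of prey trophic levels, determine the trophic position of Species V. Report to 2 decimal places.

4.28

Species Q: 1 + 1 = 2
Species R: 1 + 2 = 3
Species S: 1 + (0.37×3 + 0.41×1 + 0.22×2) = 2.96
Species T: 1 + 3 = 4
Species U: 1 + 2.96 = 3.96
Species V: 1 + (0.43×3.96 + 0.46×2.96 + 0.11×2) = 4.2844
Species W: 1 + 3.96 = 4.96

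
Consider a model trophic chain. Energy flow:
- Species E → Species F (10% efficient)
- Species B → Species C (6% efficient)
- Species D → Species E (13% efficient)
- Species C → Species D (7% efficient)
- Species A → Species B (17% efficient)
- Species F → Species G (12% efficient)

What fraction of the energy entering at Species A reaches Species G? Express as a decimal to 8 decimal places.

Product of link efficiencies: 0.17 × 0.06 × 0.07 × 0.13 × 0.1 × 0.12 = 0.00000111384

0.00000111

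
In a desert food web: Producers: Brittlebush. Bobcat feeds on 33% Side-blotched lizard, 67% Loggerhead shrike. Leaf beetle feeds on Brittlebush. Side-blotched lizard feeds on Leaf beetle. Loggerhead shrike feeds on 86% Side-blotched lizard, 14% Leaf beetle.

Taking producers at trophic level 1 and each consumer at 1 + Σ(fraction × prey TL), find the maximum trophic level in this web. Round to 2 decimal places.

4.58

Leaf beetle: 1 + 1 = 2
Side-blotched lizard: 1 + 2 = 3
Loggerhead shrike: 1 + (0.86×3 + 0.14×2) = 3.86
Bobcat: 1 + (0.33×3 + 0.67×3.86) = 4.5762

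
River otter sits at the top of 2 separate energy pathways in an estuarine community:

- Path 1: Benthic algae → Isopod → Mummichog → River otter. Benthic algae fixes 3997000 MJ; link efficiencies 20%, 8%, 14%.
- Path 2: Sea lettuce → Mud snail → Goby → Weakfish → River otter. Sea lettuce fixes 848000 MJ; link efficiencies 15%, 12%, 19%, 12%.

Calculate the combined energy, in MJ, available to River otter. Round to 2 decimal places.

9301.30 MJ

Path 1: 3997000 × 0.2 × 0.08 × 0.14 = 8953.28 MJ
Path 2: 848000 × 0.15 × 0.12 × 0.19 × 0.12 = 348.0192 MJ
Total at River otter: 8953.28 + 348.0192 = 9301.2992 MJ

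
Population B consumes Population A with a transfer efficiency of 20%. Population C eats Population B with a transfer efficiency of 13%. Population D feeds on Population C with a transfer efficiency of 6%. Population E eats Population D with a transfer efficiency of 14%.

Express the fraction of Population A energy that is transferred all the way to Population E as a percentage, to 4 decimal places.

Product of link efficiencies: 0.2 × 0.13 × 0.06 × 0.14 = 0.0002184
As a percentage: 0.0002184 × 100 = 0.0218%

0.0218%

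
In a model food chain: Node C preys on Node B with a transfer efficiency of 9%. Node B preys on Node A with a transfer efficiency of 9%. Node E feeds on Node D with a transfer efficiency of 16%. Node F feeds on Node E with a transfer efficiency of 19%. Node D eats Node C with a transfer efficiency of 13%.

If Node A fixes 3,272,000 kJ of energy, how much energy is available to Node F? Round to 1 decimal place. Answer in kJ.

104.7 kJ

Node B: 3272000 × 0.09 = 294480 kJ
Node C: 294480 × 0.09 = 26503.2 kJ
Node D: 26503.2 × 0.13 = 3445.416 kJ
Node E: 3445.416 × 0.16 = 551.26656 kJ
Node F: 551.26656 × 0.19 = 104.7406464 kJ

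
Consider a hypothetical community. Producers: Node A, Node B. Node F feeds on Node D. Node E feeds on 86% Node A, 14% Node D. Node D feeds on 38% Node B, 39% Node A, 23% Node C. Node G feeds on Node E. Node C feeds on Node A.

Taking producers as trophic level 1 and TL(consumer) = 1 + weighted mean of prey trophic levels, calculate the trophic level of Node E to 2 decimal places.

2.17

Node C: 1 + 1 = 2
Node D: 1 + (0.38×1 + 0.39×1 + 0.23×2) = 2.23
Node E: 1 + (0.86×1 + 0.14×2.23) = 2.1722
Node F: 1 + 2.23 = 3.23
Node G: 1 + 2.1722 = 3.1722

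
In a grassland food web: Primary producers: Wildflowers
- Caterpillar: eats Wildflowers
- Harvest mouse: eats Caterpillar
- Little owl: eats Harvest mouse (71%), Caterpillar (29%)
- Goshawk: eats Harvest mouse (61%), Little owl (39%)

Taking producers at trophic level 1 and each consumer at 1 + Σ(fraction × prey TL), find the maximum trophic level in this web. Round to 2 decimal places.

Caterpillar: 1 + 1 = 2
Harvest mouse: 1 + 2 = 3
Little owl: 1 + (0.71×3 + 0.29×2) = 3.71
Goshawk: 1 + (0.61×3 + 0.39×3.71) = 4.2769

4.28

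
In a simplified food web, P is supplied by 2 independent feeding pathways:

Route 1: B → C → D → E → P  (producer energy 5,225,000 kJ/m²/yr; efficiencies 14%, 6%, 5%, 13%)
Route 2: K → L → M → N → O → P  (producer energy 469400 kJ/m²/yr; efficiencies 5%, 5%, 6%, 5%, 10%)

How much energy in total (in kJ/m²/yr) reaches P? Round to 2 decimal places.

Route 1: 5225000 × 0.14 × 0.06 × 0.05 × 0.13 = 285.285 kJ/m²/yr
Route 2: 469400 × 0.05 × 0.05 × 0.06 × 0.05 × 0.1 = 0.35205 kJ/m²/yr
Total at P: 285.285 + 0.35205 = 285.63705 kJ/m²/yr

285.64 kJ/m²/yr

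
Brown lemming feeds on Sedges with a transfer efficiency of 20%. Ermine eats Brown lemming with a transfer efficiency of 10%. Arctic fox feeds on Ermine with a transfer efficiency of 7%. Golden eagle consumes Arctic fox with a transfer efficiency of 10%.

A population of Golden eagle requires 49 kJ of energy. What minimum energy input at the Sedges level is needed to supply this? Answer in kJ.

Cumulative transfer efficiency: 0.2 × 0.1 × 0.07 × 0.1 = 0.00014
Sedges energy = 49 / 0.00014 = 350000 kJ

350000 kJ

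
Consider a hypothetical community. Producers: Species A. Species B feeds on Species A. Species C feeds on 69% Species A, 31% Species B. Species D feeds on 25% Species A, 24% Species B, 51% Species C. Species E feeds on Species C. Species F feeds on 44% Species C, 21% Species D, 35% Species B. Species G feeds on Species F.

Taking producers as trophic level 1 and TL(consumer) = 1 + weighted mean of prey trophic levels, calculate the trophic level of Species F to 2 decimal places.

3.33

Species B: 1 + 1 = 2
Species C: 1 + (0.69×1 + 0.31×2) = 2.31
Species D: 1 + (0.25×1 + 0.24×2 + 0.51×2.31) = 2.9081
Species E: 1 + 2.31 = 3.31
Species F: 1 + (0.44×2.31 + 0.21×2.9081 + 0.35×2) = 3.327101
Species G: 1 + 3.327101 = 4.327101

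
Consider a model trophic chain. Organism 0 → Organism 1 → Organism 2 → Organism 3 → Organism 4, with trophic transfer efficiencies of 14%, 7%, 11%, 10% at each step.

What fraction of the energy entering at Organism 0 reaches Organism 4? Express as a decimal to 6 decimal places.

Product of link efficiencies: 0.14 × 0.07 × 0.11 × 0.1 = 0.0001078

0.000108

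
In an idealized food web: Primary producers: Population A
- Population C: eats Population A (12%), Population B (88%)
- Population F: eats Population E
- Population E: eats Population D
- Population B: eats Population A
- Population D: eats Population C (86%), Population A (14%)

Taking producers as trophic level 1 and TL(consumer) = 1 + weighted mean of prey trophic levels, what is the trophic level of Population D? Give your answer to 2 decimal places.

3.62

Population B: 1 + 1 = 2
Population C: 1 + (0.12×1 + 0.88×2) = 2.88
Population D: 1 + (0.86×2.88 + 0.14×1) = 3.6168
Population E: 1 + 3.6168 = 4.6168
Population F: 1 + 4.6168 = 5.6168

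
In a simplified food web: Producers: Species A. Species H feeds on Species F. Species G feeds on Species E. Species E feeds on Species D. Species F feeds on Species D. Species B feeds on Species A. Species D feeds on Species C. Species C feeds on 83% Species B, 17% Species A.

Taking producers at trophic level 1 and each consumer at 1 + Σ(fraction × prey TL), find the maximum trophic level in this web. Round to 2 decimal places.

Species B: 1 + 1 = 2
Species C: 1 + (0.83×2 + 0.17×1) = 2.83
Species D: 1 + 2.83 = 3.83
Species E: 1 + 3.83 = 4.83
Species F: 1 + 3.83 = 4.83
Species G: 1 + 4.83 = 5.83
Species H: 1 + 4.83 = 5.83

5.83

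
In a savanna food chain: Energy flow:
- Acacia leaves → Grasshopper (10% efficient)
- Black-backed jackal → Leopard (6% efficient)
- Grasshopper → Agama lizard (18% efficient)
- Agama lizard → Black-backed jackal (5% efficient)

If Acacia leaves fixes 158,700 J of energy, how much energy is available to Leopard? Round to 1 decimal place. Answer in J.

8.6 J

Grasshopper: 158700 × 0.1 = 15870 J
Agama lizard: 15870 × 0.18 = 2856.6 J
Black-backed jackal: 2856.6 × 0.05 = 142.83 J
Leopard: 142.83 × 0.06 = 8.5698 J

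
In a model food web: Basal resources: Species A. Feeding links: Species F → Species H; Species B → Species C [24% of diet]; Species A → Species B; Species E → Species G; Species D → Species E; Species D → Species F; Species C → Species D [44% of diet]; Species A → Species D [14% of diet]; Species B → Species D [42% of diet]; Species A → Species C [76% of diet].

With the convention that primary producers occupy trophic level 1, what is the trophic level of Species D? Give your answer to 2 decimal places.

2.97

Species B: 1 + 1 = 2
Species C: 1 + (0.76×1 + 0.24×2) = 2.24
Species D: 1 + (0.14×1 + 0.44×2.24 + 0.42×2) = 2.9656
Species E: 1 + 2.9656 = 3.9656
Species F: 1 + 2.9656 = 3.9656
Species G: 1 + 3.9656 = 4.9656
Species H: 1 + 3.9656 = 4.9656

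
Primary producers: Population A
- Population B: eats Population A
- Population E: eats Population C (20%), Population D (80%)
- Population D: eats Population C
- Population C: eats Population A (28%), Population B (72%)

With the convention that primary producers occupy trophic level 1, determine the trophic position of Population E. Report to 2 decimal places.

4.52

Population B: 1 + 1 = 2
Population C: 1 + (0.28×1 + 0.72×2) = 2.72
Population D: 1 + 2.72 = 3.72
Population E: 1 + (0.2×2.72 + 0.8×3.72) = 4.52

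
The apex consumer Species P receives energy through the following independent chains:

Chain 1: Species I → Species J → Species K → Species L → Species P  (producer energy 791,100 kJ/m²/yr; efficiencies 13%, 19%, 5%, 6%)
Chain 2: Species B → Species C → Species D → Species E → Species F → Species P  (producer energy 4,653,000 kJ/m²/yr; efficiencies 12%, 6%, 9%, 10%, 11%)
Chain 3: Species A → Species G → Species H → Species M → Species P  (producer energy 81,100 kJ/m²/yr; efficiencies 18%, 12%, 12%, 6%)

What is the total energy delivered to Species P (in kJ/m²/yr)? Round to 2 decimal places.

104.40 kJ/m²/yr

Chain 1: 791100 × 0.13 × 0.19 × 0.05 × 0.06 = 58.62051 kJ/m²/yr
Chain 2: 4653000 × 0.12 × 0.06 × 0.09 × 0.1 × 0.11 = 33.166584 kJ/m²/yr
Chain 3: 81100 × 0.18 × 0.12 × 0.12 × 0.06 = 12.612672 kJ/m²/yr
Total at Species P: 58.62051 + 33.166584 + 12.612672 = 104.399766 kJ/m²/yr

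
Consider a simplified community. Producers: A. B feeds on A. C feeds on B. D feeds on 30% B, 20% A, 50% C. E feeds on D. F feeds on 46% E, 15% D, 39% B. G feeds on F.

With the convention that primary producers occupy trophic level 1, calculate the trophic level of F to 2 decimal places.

B: 1 + 1 = 2
C: 1 + 2 = 3
D: 1 + (0.3×2 + 0.2×1 + 0.5×3) = 3.3
E: 1 + 3.3 = 4.3
F: 1 + (0.46×4.3 + 0.15×3.3 + 0.39×2) = 4.253
G: 1 + 4.253 = 5.253

4.25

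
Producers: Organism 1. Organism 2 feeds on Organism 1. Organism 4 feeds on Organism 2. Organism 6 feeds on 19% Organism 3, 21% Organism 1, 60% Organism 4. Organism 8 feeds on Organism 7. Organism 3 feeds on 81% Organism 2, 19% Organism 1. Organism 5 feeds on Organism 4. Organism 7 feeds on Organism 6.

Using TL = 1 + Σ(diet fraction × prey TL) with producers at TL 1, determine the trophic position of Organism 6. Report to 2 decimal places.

Organism 2: 1 + 1 = 2
Organism 3: 1 + (0.81×2 + 0.19×1) = 2.81
Organism 4: 1 + 2 = 3
Organism 5: 1 + 3 = 4
Organism 6: 1 + (0.19×2.81 + 0.21×1 + 0.6×3) = 3.5439
Organism 7: 1 + 3.5439 = 4.5439
Organism 8: 1 + 4.5439 = 5.5439

3.54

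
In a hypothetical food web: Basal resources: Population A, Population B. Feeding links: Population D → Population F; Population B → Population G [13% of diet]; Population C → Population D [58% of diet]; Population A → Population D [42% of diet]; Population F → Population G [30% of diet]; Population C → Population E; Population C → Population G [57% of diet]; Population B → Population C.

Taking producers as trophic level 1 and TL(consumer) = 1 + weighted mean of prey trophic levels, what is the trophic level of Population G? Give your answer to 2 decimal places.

Population C: 1 + 1 = 2
Population D: 1 + (0.58×2 + 0.42×1) = 2.58
Population E: 1 + 2 = 3
Population F: 1 + 2.58 = 3.58
Population G: 1 + (0.13×1 + 0.57×2 + 0.3×3.58) = 3.344

3.34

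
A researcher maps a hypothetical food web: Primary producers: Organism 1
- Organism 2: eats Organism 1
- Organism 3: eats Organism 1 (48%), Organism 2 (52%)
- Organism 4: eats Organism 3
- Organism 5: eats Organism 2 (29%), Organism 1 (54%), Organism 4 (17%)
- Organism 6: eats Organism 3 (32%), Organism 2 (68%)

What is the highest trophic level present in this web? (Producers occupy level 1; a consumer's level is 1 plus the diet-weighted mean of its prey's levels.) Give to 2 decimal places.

Organism 2: 1 + 1 = 2
Organism 3: 1 + (0.48×1 + 0.52×2) = 2.52
Organism 4: 1 + 2.52 = 3.52
Organism 5: 1 + (0.29×2 + 0.54×1 + 0.17×3.52) = 2.7184
Organism 6: 1 + (0.32×2.52 + 0.68×2) = 3.1664

3.52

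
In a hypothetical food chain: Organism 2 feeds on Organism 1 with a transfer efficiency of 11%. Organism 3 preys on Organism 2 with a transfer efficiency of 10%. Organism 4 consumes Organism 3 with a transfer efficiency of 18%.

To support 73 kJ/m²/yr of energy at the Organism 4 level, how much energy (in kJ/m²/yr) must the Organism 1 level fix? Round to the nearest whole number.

Cumulative transfer efficiency: 0.11 × 0.1 × 0.18 = 0.00198
Organism 1 energy = 73 / 0.00198 = 36869 kJ/m²/yr

36869 kJ/m²/yr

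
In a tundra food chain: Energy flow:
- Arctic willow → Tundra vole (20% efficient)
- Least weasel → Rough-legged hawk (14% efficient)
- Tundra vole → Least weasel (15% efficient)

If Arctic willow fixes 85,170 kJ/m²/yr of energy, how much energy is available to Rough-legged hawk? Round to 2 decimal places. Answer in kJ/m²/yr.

357.71 kJ/m²/yr

Tundra vole: 85170 × 0.2 = 17034 kJ/m²/yr
Least weasel: 17034 × 0.15 = 2555.1 kJ/m²/yr
Rough-legged hawk: 2555.1 × 0.14 = 357.714 kJ/m²/yr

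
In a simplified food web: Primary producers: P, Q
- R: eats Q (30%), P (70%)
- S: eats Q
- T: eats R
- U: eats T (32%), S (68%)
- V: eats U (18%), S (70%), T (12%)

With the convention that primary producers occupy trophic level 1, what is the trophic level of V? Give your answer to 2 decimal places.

3.36

R: 1 + (0.3×1 + 0.7×1) = 2
S: 1 + 1 = 2
T: 1 + 2 = 3
U: 1 + (0.32×3 + 0.68×2) = 3.32
V: 1 + (0.18×3.32 + 0.7×2 + 0.12×3) = 3.3576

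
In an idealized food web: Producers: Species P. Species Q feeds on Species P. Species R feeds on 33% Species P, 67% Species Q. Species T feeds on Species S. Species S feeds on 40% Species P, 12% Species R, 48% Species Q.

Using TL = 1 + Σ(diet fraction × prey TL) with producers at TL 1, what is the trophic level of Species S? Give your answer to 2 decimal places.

Species Q: 1 + 1 = 2
Species R: 1 + (0.33×1 + 0.67×2) = 2.67
Species S: 1 + (0.4×1 + 0.12×2.67 + 0.48×2) = 2.6804
Species T: 1 + 2.6804 = 3.6804

2.68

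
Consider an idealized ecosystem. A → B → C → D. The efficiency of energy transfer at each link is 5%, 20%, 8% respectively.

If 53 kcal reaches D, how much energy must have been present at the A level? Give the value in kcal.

Cumulative transfer efficiency: 0.05 × 0.2 × 0.08 = 0.0008
A energy = 53 / 0.0008 = 66250 kcal

66250 kcal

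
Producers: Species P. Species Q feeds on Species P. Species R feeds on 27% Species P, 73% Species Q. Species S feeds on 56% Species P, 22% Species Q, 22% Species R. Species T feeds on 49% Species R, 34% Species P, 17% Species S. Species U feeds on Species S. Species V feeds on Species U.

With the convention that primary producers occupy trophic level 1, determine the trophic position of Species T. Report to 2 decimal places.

Species Q: 1 + 1 = 2
Species R: 1 + (0.27×1 + 0.73×2) = 2.73
Species S: 1 + (0.56×1 + 0.22×2 + 0.22×2.73) = 2.6006
Species T: 1 + (0.49×2.73 + 0.34×1 + 0.17×2.6006) = 3.119802
Species U: 1 + 2.6006 = 3.6006
Species V: 1 + 3.6006 = 4.6006

3.12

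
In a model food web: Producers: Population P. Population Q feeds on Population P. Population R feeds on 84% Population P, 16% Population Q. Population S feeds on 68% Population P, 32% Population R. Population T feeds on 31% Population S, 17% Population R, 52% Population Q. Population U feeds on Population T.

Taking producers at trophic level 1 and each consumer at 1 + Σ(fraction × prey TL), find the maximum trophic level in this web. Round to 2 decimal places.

Population Q: 1 + 1 = 2
Population R: 1 + (0.84×1 + 0.16×2) = 2.16
Population S: 1 + (0.68×1 + 0.32×2.16) = 2.3712
Population T: 1 + (0.31×2.3712 + 0.17×2.16 + 0.52×2) = 3.142272
Population U: 1 + 3.142272 = 4.142272

4.14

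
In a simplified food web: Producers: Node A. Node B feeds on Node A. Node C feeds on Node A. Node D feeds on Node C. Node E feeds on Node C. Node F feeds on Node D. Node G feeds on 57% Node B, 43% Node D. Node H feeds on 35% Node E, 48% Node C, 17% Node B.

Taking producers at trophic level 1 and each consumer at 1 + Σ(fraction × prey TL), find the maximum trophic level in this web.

Node B: 1 + 1 = 2
Node C: 1 + 1 = 2
Node D: 1 + 2 = 3
Node E: 1 + 2 = 3
Node F: 1 + 3 = 4
Node G: 1 + (0.57×2 + 0.43×3) = 3.43
Node H: 1 + (0.35×3 + 0.48×2 + 0.17×2) = 3.35

4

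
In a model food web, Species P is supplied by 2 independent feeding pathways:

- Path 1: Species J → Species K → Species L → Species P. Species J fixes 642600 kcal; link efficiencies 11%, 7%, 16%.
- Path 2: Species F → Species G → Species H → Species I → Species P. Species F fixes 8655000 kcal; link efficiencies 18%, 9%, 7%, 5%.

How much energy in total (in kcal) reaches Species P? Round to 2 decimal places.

Path 1: 642600 × 0.11 × 0.07 × 0.16 = 791.6832 kcal
Path 2: 8655000 × 0.18 × 0.09 × 0.07 × 0.05 = 490.7385 kcal
Total at Species P: 791.6832 + 490.7385 = 1282.4217 kcal

1282.42 kcal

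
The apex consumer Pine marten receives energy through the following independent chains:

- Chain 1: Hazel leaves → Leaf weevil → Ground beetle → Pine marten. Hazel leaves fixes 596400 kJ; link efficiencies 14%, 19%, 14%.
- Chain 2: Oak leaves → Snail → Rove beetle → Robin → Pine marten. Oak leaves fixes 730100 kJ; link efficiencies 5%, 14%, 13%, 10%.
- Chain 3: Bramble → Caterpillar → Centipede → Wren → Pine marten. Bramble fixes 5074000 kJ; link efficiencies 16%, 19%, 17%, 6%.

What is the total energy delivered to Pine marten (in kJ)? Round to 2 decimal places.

Chain 1: 596400 × 0.14 × 0.19 × 0.14 = 2220.9936 kJ
Chain 2: 730100 × 0.05 × 0.14 × 0.13 × 0.1 = 66.4391 kJ
Chain 3: 5074000 × 0.16 × 0.19 × 0.17 × 0.06 = 1573.34592 kJ
Total at Pine marten: 2220.9936 + 66.4391 + 1573.34592 = 3860.77862 kJ

3860.78 kJ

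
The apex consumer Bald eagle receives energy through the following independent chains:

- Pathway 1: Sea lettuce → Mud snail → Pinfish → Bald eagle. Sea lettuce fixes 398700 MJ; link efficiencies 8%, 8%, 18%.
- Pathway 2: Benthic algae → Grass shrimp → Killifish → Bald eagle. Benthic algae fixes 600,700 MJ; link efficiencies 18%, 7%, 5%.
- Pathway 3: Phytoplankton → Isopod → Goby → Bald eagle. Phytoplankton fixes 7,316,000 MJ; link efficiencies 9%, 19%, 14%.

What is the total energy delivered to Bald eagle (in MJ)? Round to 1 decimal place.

Pathway 1: 398700 × 0.08 × 0.08 × 0.18 = 459.3024 MJ
Pathway 2: 600700 × 0.18 × 0.07 × 0.05 = 378.441 MJ
Pathway 3: 7316000 × 0.09 × 0.19 × 0.14 = 17514.504 MJ
Total at Bald eagle: 459.3024 + 378.441 + 17514.504 = 18352.2474 MJ

18352.2 MJ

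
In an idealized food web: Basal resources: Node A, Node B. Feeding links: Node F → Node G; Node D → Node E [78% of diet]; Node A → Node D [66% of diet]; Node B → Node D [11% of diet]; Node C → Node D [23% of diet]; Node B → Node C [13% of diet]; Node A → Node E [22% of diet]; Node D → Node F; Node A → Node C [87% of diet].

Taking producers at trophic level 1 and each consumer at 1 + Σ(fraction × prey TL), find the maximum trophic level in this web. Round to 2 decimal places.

4.23

Node C: 1 + (0.13×1 + 0.87×1) = 2
Node D: 1 + (0.23×2 + 0.66×1 + 0.11×1) = 2.23
Node E: 1 + (0.78×2.23 + 0.22×1) = 2.9594
Node F: 1 + 2.23 = 3.23
Node G: 1 + 3.23 = 4.23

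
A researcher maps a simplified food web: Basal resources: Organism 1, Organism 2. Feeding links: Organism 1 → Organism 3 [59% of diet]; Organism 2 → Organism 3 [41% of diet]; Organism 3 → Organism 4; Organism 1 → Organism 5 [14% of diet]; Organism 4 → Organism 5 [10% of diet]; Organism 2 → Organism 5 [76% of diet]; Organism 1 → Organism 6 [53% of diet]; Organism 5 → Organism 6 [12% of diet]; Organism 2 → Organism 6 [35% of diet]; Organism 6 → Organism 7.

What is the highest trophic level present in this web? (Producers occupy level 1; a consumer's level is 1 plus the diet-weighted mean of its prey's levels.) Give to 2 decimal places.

3.14

Organism 3: 1 + (0.59×1 + 0.41×1) = 2
Organism 4: 1 + 2 = 3
Organism 5: 1 + (0.14×1 + 0.1×3 + 0.76×1) = 2.2
Organism 6: 1 + (0.53×1 + 0.12×2.2 + 0.35×1) = 2.144
Organism 7: 1 + 2.144 = 3.144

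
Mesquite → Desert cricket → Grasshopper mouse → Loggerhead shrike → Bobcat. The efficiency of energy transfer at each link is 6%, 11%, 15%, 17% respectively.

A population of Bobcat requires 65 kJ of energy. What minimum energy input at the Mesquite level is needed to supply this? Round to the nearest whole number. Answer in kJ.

386215 kJ

Cumulative transfer efficiency: 0.06 × 0.11 × 0.15 × 0.17 = 0.0001683
Mesquite energy = 65 / 0.0001683 = 386215 kJ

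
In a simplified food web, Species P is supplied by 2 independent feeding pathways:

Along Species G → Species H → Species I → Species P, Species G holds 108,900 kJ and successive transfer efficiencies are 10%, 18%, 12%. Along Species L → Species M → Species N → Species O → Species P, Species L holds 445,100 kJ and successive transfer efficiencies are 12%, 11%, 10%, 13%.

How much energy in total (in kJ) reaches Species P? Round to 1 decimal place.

311.6 kJ

Via Species G: 108900 × 0.1 × 0.18 × 0.12 = 235.224 kJ
Via Species L: 445100 × 0.12 × 0.11 × 0.1 × 0.13 = 76.37916 kJ
Total at Species P: 235.224 + 76.37916 = 311.60316 kJ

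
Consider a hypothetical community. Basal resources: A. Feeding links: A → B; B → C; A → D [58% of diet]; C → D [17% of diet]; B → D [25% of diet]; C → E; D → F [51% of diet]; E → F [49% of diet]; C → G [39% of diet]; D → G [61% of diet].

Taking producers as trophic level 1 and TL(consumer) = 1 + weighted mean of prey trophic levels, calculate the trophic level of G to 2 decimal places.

B: 1 + 1 = 2
C: 1 + 2 = 3
D: 1 + (0.58×1 + 0.17×3 + 0.25×2) = 2.59
E: 1 + 3 = 4
F: 1 + (0.51×2.59 + 0.49×4) = 4.2809
G: 1 + (0.39×3 + 0.61×2.59) = 3.7499

3.75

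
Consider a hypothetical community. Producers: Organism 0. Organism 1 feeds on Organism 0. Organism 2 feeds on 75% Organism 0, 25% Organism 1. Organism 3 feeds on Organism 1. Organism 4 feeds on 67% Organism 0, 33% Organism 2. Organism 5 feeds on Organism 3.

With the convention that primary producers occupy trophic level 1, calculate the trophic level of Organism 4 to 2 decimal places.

2.41

Organism 1: 1 + 1 = 2
Organism 2: 1 + (0.75×1 + 0.25×2) = 2.25
Organism 3: 1 + 2 = 3
Organism 4: 1 + (0.67×1 + 0.33×2.25) = 2.4125
Organism 5: 1 + 3 = 4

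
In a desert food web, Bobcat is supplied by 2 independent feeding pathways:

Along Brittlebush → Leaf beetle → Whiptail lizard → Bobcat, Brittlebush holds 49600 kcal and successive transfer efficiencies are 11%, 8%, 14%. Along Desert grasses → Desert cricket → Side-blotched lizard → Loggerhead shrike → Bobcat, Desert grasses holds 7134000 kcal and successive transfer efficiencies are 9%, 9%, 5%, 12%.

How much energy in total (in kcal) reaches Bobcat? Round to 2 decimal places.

407.82 kcal

Via Brittlebush: 49600 × 0.11 × 0.08 × 0.14 = 61.1072 kcal
Via Desert grasses: 7134000 × 0.09 × 0.09 × 0.05 × 0.12 = 346.7124 kcal
Total at Bobcat: 61.1072 + 346.7124 = 407.8196 kcal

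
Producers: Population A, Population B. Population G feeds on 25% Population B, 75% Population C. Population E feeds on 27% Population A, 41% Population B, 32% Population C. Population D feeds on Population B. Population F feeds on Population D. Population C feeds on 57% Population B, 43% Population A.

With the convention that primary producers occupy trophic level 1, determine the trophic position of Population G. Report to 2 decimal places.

2.75

Population C: 1 + (0.57×1 + 0.43×1) = 2
Population D: 1 + 1 = 2
Population E: 1 + (0.27×1 + 0.41×1 + 0.32×2) = 2.32
Population F: 1 + 2 = 3
Population G: 1 + (0.25×1 + 0.75×2) = 2.75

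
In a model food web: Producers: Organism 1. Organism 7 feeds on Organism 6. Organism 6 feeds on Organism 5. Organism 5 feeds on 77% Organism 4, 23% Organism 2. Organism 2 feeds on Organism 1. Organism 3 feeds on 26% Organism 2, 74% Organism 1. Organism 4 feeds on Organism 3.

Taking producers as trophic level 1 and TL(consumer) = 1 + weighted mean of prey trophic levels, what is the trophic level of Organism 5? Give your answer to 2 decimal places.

Organism 2: 1 + 1 = 2
Organism 3: 1 + (0.26×2 + 0.74×1) = 2.26
Organism 4: 1 + 2.26 = 3.26
Organism 5: 1 + (0.77×3.26 + 0.23×2) = 3.9702
Organism 6: 1 + 3.9702 = 4.9702
Organism 7: 1 + 4.9702 = 5.9702

3.97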